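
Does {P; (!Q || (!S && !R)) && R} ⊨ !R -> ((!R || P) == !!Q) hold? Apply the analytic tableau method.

Yes

Initial set: {P; ((!Q || (!S && !R)) && R); !(!R -> ((!R || P) == !!Q))}.
((!Q || (!S && !R)) && R): α-rule — add (!Q || (!S && !R)), R.
!(!R -> ((!R || P) == !!Q)): α-rule — add !R, !((!R || P) == !!Q).
× closes — contains both R and !R.
All 1 branch closes.
Every branch closed, so the premises entail the conclusion.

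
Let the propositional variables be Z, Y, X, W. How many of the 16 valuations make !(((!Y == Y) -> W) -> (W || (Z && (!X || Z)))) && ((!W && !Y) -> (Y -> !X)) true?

4

Initial set: {(!(((!Y == Y) -> W) -> (W || (Z && (!X || Z)))) && ((!W && !Y) -> (Y -> !X)))}.
(!(((!Y == Y) -> W) -> (W || (Z && (!X || Z)))) && ((!W && !Y) -> (Y -> !X))): α-rule — add !(((!Y == Y) -> W) -> (W || (Z && (!X || Z)))), ((!W && !Y) -> (Y -> !X)).
!(((!Y == Y) -> W) -> (W || (Z && (!X || Z)))): α-rule — add ((!Y == Y) -> W), !(W || (Z && (!X || Z))).
!(W || (Z && (!X || Z))): α-rule — add !W, !(Z && (!X || Z)).
((!W && !Y) -> (Y -> !X)): β-rule — branch into !(!W && !Y)  //  (Y -> !X).
  branch 1 (add !(!W && !Y)):
    ((!Y == Y) -> W): β-rule — branch into !(!Y == Y)  //  W.
      branch 1.1 (add !(!Y == Y)):
        !(Z && (!X || Z)): β-rule — branch into !Z  //  !(!X || Z).
          branch 1.1.1 (add !Z):
            !(!W && !Y): β-rule — branch into !!W  //  !!Y.
              branch 1.1.1.1 (add !!W):
                × closes — contains both W and !W.
              branch 1.1.1.2 (add !!Y):
                !(!Y == Y): β-rule — branch into !Y, !Y  //  !!Y, Y.
                  branch 1.1.1.2.1 (add !Y, !Y):
                    × closes — contains both Y and !Y.
                  branch 1.1.1.2.2 (add !!Y, Y):
                    ○ open, literals {W=false, Y=true, Z=false}.
          branch 1.1.2 (add !(!X || Z)):
            !(!X || Z): α-rule — add !!X, !Z.
            !(!W && !Y): β-rule — branch into !!W  //  !!Y.
              branch 1.1.2.1 (add !!W):
                × closes — contains both W and !W.
              branch 1.1.2.2 (add !!Y):
                !(!Y == Y): β-rule — branch into !Y, !Y  //  !!Y, Y.
                  branch 1.1.2.2.1 (add !Y, !Y):
                    × closes — contains both Y and !Y.
                  branch 1.1.2.2.2 (add !!Y, Y):
                    ○ open, literals {W=false, X=true, Y=true, Z=false}.
      branch 1.2 (add W):
        × closes — contains both W and !W.
  branch 2 (add (Y -> !X)):
    ((!Y == Y) -> W): β-rule — branch into !(!Y == Y)  //  W.
      branch 2.1 (add !(!Y == Y)):
        !(Z && (!X || Z)): β-rule — branch into !Z  //  !(!X || Z).
          branch 2.1.1 (add !Z):
            (Y -> !X): β-rule — branch into !Y  //  !X.
              branch 2.1.1.1 (add !Y):
                !(!Y == Y): β-rule — branch into !Y, !Y  //  !!Y, Y.
                  branch 2.1.1.1.1 (add !Y, !Y):
                    ○ open, literals {W=false, Y=false, Z=false}.
                  branch 2.1.1.1.2 (add !!Y, Y):
                    × closes — contains both Y and !Y.
              branch 2.1.1.2 (add !X):
                !(!Y == Y): β-rule — branch into !Y, !Y  //  !!Y, Y.
                  branch 2.1.1.2.1 (add !Y, !Y):
                    ○ open, literals {W=false, X=false, Y=false, Z=false}.
                  branch 2.1.1.2.2 (add !!Y, Y):
                    ○ open, literals {W=false, X=false, Y=true, Z=false}.
          branch 2.1.2 (add !(!X || Z)):
            !(!X || Z): α-rule — add !!X, !Z.
            (Y -> !X): β-rule — branch into !Y  //  !X.
              branch 2.1.2.1 (add !Y):
                !(!Y == Y): β-rule — branch into !Y, !Y  //  !!Y, Y.
                  branch 2.1.2.1.1 (add !Y, !Y):
                    ○ open, literals {W=false, X=true, Y=false, Z=false}.
                  branch 2.1.2.1.2 (add !!Y, Y):
                    × closes — contains both Y and !Y.
              branch 2.1.2.2 (add !X):
                × closes — contains both X and !X.
      branch 2.2 (add W):
        × closes — contains both W and !W.
9 branches closed, 6 open.
Each open branch fixes some atoms; the unmentioned ones are free. Counting distinct full assignments: branch {W=false, Y=true, Z=false} (X) contributes 2 new; branch {W=false, X=true, Y=true, Z=false} (none free) contributes 0 new; branch {W=false, Y=false, Z=false} (X) contributes 2 new; branch {W=false, X=false, Y=false, Z=false} (none free) contributes 0 new; branch {W=false, X=false, Y=true, Z=false} (none free) contributes 0 new; branch {W=false, X=true, Y=false, Z=false} (none free) contributes 0 new. Total: 4.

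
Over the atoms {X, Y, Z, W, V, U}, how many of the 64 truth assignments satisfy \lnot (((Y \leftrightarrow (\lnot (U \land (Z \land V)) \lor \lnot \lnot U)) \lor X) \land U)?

40

Initial set: {\lnot (((Y \leftrightarrow (\lnot (U \land (Z \land V)) \lor \lnot \lnot U)) \lor X) \land U)}.
\lnot (((Y \leftrightarrow (\lnot (U \land (Z \land V)) \lor \lnot \lnot U)) \lor X) \land U): β-rule — branch into \lnot ((Y \leftrightarrow (\lnot (U \land (Z \land V)) \lor \lnot \lnot U)) \lor X)  //  \lnot U.
  branch 1 (add \lnot ((Y \leftrightarrow (\lnot (U \land (Z \land V)) \lor \lnot \lnot U)) \lor X)):
    \lnot ((Y \leftrightarrow (\lnot (U \land (Z \land V)) \lor \lnot \lnot U)) \lor X): α-rule — add \lnot (Y \leftrightarrow (\lnot (U \land (Z \land V)) \lor \lnot \lnot U)), \lnot X.
    \lnot (Y \leftrightarrow (\lnot (U \land (Z \land V)) \lor \lnot \lnot U)): β-rule — branch into Y, \lnot (\lnot (U \land (Z \land V)) \lor \lnot \lnot U)  //  \lnot Y, (\lnot (U \land (Z \land V)) \lor \lnot \lnot U).
      branch 1.1 (add Y, \lnot (\lnot (U \land (Z \land V)) \lor \lnot \lnot U)):
        \lnot (\lnot (U \land (Z \land V)) \lor \lnot \lnot U): α-rule — add \lnot \lnot (U \land (Z \land V)), \lnot \lnot \lnot U.
        \lnot \lnot (U \land (Z \land V)): α-rule — add U, (Z \land V).
        \lnot \lnot \lnot U: drop double negation, giving \lnot U.
        × closes — contains both U and \lnot U.
      branch 1.2 (add \lnot Y, (\lnot (U \land (Z \land V)) \lor \lnot \lnot U)):
        (\lnot (U \land (Z \land V)) \lor \lnot \lnot U): β-rule — branch into \lnot (U \land (Z \land V))  //  \lnot \lnot U.
          branch 1.2.1 (add \lnot (U \land (Z \land V))):
            \lnot (U \land (Z \land V)): β-rule — branch into \lnot U  //  \lnot (Z \land V).
              branch 1.2.1.1 (add \lnot U):
                ○ open, literals {U=F, X=F, Y=F}.
              branch 1.2.1.2 (add \lnot (Z \land V)):
                \lnot (Z \land V): β-rule — branch into \lnot Z  //  \lnot V.
                  branch 1.2.1.2.1 (add \lnot Z):
                    ○ open, literals {X=F, Y=F, Z=F}.
                  branch 1.2.1.2.2 (add \lnot V):
                    ○ open, literals {V=F, X=F, Y=F}.
          branch 1.2.2 (add \lnot \lnot U):
            \lnot \lnot U: drop double negation, giving U.
            ○ open, literals {U=T, X=F, Y=F}.
  branch 2 (add \lnot U):
    ○ open, literals {U=F}.
1 branch closed, 5 open.
Each open branch fixes some atoms; the unmentioned ones are free. Counting distinct full assignments: branch {U=F, X=F, Y=F} (Z, W, V) contributes 8 new; branch {X=F, Y=F, Z=F} (W, V, U) contributes 4 new; branch {V=F, X=F, Y=F} (Z, W, U) contributes 2 new; branch {U=T, X=F, Y=F} (Z, W, V) contributes 2 new; branch {U=F} (X, Y, Z, W, V) contributes 24 new. Total: 40.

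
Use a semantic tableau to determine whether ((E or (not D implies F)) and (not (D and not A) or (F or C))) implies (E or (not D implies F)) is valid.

Assume the negation and expand:
Initial set: {not (((E or (not D implies F)) and (not (D and not A) or (F or C))) implies (E or (not D implies F)))}.
not (((E or (not D implies F)) and (not (D and not A) or (F or C))) implies (E or (not D implies F))): α-rule — add ((E or (not D implies F)) and (not (D and not A) or (F or C))), not (E or (not D implies F)).
((E or (not D implies F)) and (not (D and not A) or (F or C))): α-rule — add (E or (not D implies F)), (not (D and not A) or (F or C)).
not (E or (not D implies F)): α-rule — add not E, not (not D implies F).
not (not D implies F): α-rule — add not D, not F.
(E or (not D implies F)): β-rule — branch into E  //  (not D implies F).
  branch 1 (add E):
    × closes — contains both E and not E.
  branch 2 (add (not D implies F)):
    (not (D and not A) or (F or C)): β-rule — branch into not (D and not A)  //  (F or C).
      branch 2.1 (add not (D and not A)):
        (not D implies F): β-rule — branch into not not D  //  F.
          branch 2.1.1 (add not not D):
            × closes — contains both D and not D.
          branch 2.1.2 (add F):
            × closes — contains both F and not F.
      branch 2.2 (add (F or C)):
        (not D implies F): β-rule — branch into not not D  //  F.
          branch 2.2.1 (add not not D):
            × closes — contains both D and not D.
          branch 2.2.2 (add F):
            × closes — contains both F and not F.
All 5 branches close.
Every branch closed, so the negation is unsatisfiable and the formula is valid.

Valid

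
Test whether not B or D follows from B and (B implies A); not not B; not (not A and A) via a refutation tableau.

Initial set: {(B and (B implies A)); not not B; not (not A and A); not (not B or D)}.
(B and (B implies A)): α-rule — add B, (B implies A).
not not B: drop double negation, giving B.
not (not B or D): α-rule — add not not B, not D.
not (not A and A): β-rule — branch into not not A  //  not A.
  branch 1 (add not not A):
    (B implies A): β-rule — branch into not B  //  A.
      branch 1.1 (add not B):
        × closes — contains both B and not B.
      branch 1.2 (add A):
        ○ open, literals {A=true, B=true, D=false}.
  branch 2 (add not A):
    (B implies A): β-rule — branch into not B  //  A.
      branch 2.1 (add not B):
        × closes — contains both B and not B.
      branch 2.2 (add A):
        × closes — contains both A and not A.
3 branches closed, 1 open.
An open branch gives a countermodel: A=true, B=true, D=false (unmentioned atoms arbitrary); the premises hold there but the conclusion fails.

No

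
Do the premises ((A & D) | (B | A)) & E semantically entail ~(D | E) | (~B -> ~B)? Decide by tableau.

Yes

Initial set: {(((A & D) | (B | A)) & E); ~(~(D | E) | (~B -> ~B))}.
(((A & D) | (B | A)) & E): α-rule — add ((A & D) | (B | A)), E.
~(~(D | E) | (~B -> ~B)): α-rule — add ~~(D | E), ~(~B -> ~B).
~(~B -> ~B): α-rule — add ~B, ~~B.
× closes — contains both B and ~B.
All 1 branch closes.
Every branch closed, so the premises entail the conclusion.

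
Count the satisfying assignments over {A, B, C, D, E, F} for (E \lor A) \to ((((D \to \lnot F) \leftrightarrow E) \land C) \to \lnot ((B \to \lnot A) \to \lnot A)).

54

Initial set: {((E \lor A) \to ((((D \to \lnot F) \leftrightarrow E) \land C) \to \lnot ((B \to \lnot A) \to \lnot A)))}.
((E \lor A) \to ((((D \to \lnot F) \leftrightarrow E) \land C) \to \lnot ((B \to \lnot A) \to \lnot A))): β-rule — branch into \lnot (E \lor A)  //  ((((D \to \lnot F) \leftrightarrow E) \land C) \to \lnot ((B \to \lnot A) \to \lnot A)).
  branch 1 (add \lnot (E \lor A)):
    \lnot (E \lor A): α-rule — add \lnot E, \lnot A.
    ○ open, literals {A=false, E=false}.
  branch 2 (add ((((D \to \lnot F) \leftrightarrow E) \land C) \to \lnot ((B \to \lnot A) \to \lnot A))):
    ((((D \to \lnot F) \leftrightarrow E) \land C) \to \lnot ((B \to \lnot A) \to \lnot A)): β-rule — branch into \lnot (((D \to \lnot F) \leftrightarrow E) \land C)  //  \lnot ((B \to \lnot A) \to \lnot A).
      branch 2.1 (add \lnot (((D \to \lnot F) \leftrightarrow E) \land C)):
        \lnot (((D \to \lnot F) \leftrightarrow E) \land C): β-rule — branch into \lnot ((D \to \lnot F) \leftrightarrow E)  //  \lnot C.
          branch 2.1.1 (add \lnot ((D \to \lnot F) \leftrightarrow E)):
            \lnot ((D \to \lnot F) \leftrightarrow E): β-rule — branch into (D \to \lnot F), \lnot E  //  \lnot (D \to \lnot F), E.
              branch 2.1.1.1 (add (D \to \lnot F), \lnot E):
                (D \to \lnot F): β-rule — branch into \lnot D  //  \lnot F.
                  branch 2.1.1.1.1 (add \lnot D):
                    ○ open, literals {D=false, E=false}.
                  branch 2.1.1.1.2 (add \lnot F):
                    ○ open, literals {E=false, F=false}.
              branch 2.1.1.2 (add \lnot (D \to \lnot F), E):
                \lnot (D \to \lnot F): α-rule — add D, \lnot \lnot F.
                ○ open, literals {D=true, E=true, F=true}.
          branch 2.1.2 (add \lnot C):
            ○ open, literals {C=false}.
      branch 2.2 (add \lnot ((B \to \lnot A) \to \lnot A)):
        \lnot ((B \to \lnot A) \to \lnot A): α-rule — add (B \to \lnot A), \lnot \lnot A.
        (B \to \lnot A): β-rule — branch into \lnot B  //  \lnot A.
          branch 2.2.1 (add \lnot B):
            ○ open, literals {A=true, B=false}.
          branch 2.2.2 (add \lnot A):
            × closes — contains both A and \lnot A.
1 branch closed, 6 open.
Each open branch fixes some atoms; the unmentioned ones are free. Counting distinct full assignments: branch {A=false, E=false} (B, C, D, F) contributes 16 new; branch {D=false, E=false} (A, B, C, F) contributes 8 new; branch {E=false, F=false} (A, B, C, D) contributes 4 new; branch {D=true, E=true, F=true} (A, B, C) contributes 8 new; branch {C=false} (A, B, D, E, F) contributes 14 new; branch {A=true, B=false} (C, D, E, F) contributes 4 new. Total: 54.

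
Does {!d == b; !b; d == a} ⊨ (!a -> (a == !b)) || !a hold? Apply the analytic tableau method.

Yes

Initial set: {(!d == b); !b; (d == a); !((!a -> (a == !b)) || !a)}.
!((!a -> (a == !b)) || !a): α-rule — add !(!a -> (a == !b)), !!a.
!(!a -> (a == !b)): α-rule — add !a, !(a == !b).
× closes — contains both a and !a.
All 1 branch closes.
Every branch closed, so the premises entail the conclusion.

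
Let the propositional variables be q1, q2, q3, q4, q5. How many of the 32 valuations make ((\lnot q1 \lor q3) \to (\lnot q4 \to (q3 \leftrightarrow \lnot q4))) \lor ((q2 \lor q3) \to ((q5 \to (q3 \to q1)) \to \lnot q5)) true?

31

Initial set: {(((\lnot q1 \lor q3) \to (\lnot q4 \to (q3 \leftrightarrow \lnot q4))) \lor ((q2 \lor q3) \to ((q5 \to (q3 \to q1)) \to \lnot q5)))}.
(((\lnot q1 \lor q3) \to (\lnot q4 \to (q3 \leftrightarrow \lnot q4))) \lor ((q2 \lor q3) \to ((q5 \to (q3 \to q1)) \to \lnot q5))): β-rule — branch into ((\lnot q1 \lor q3) \to (\lnot q4 \to (q3 \leftrightarrow \lnot q4)))  //  ((q2 \lor q3) \to ((q5 \to (q3 \to q1)) \to \lnot q5)).
  branch 1 (add ((\lnot q1 \lor q3) \to (\lnot q4 \to (q3 \leftrightarrow \lnot q4)))):
    ((\lnot q1 \lor q3) \to (\lnot q4 \to (q3 \leftrightarrow \lnot q4))): β-rule — branch into \lnot (\lnot q1 \lor q3)  //  (\lnot q4 \to (q3 \leftrightarrow \lnot q4)).
      branch 1.1 (add \lnot (\lnot q1 \lor q3)):
        \lnot (\lnot q1 \lor q3): α-rule — add \lnot \lnot q1, \lnot q3.
        ○ open, literals {q1=1, q3=0}.
      branch 1.2 (add (\lnot q4 \to (q3 \leftrightarrow \lnot q4))):
        (\lnot q4 \to (q3 \leftrightarrow \lnot q4)): β-rule — branch into \lnot \lnot q4  //  (q3 \leftrightarrow \lnot q4).
          branch 1.2.1 (add \lnot \lnot q4):
            ○ open, literals {q4=1}.
          branch 1.2.2 (add (q3 \leftrightarrow \lnot q4)):
            (q3 \leftrightarrow \lnot q4): β-rule — branch into q3, \lnot q4  //  \lnot q3, \lnot \lnot q4.
              branch 1.2.2.1 (add q3, \lnot q4):
                ○ open, literals {q3=1, q4=0}.
              branch 1.2.2.2 (add \lnot q3, \lnot \lnot q4):
                ○ open, literals {q3=0, q4=1}.
  branch 2 (add ((q2 \lor q3) \to ((q5 \to (q3 \to q1)) \to \lnot q5))):
    ((q2 \lor q3) \to ((q5 \to (q3 \to q1)) \to \lnot q5)): β-rule — branch into \lnot (q2 \lor q3)  //  ((q5 \to (q3 \to q1)) \to \lnot q5).
      branch 2.1 (add \lnot (q2 \lor q3)):
        \lnot (q2 \lor q3): α-rule — add \lnot q2, \lnot q3.
        ○ open, literals {q2=0, q3=0}.
      branch 2.2 (add ((q5 \to (q3 \to q1)) \to \lnot q5)):
        ((q5 \to (q3 \to q1)) \to \lnot q5): β-rule — branch into \lnot (q5 \to (q3 \to q1))  //  \lnot q5.
          branch 2.2.1 (add \lnot (q5 \to (q3 \to q1))):
            \lnot (q5 \to (q3 \to q1)): α-rule — add q5, \lnot (q3 \to q1).
            \lnot (q3 \to q1): α-rule — add q3, \lnot q1.
            ○ open, literals {q1=0, q3=1, q5=1}.
          branch 2.2.2 (add \lnot q5):
            ○ open, literals {q5=0}.
0 branches closed, 7 open.
Each open branch fixes some atoms; the unmentioned ones are free. Counting distinct full assignments: branch {q1=1, q3=0} (q2, q4, q5) contributes 8 new; branch {q4=1} (q1, q2, q3, q5) contributes 12 new; branch {q3=1, q4=0} (q1, q2, q5) contributes 8 new; branch {q3=0, q4=1} (q1, q2, q5) contributes 0 new; branch {q2=0, q3=0} (q1, q4, q5) contributes 2 new; branch {q1=0, q3=1, q5=1} (q2, q4) contributes 0 new; branch {q5=0} (q1, q2, q3, q4) contributes 1 new. Total: 31.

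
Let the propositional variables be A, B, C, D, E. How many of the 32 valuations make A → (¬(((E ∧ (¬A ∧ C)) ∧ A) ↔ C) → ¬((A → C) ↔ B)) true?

28

Initial set: {(A → (¬(((E ∧ (¬A ∧ C)) ∧ A) ↔ C) → ¬((A → C) ↔ B)))}.
(A → (¬(((E ∧ (¬A ∧ C)) ∧ A) ↔ C) → ¬((A → C) ↔ B))): β-rule — branch into ¬A  //  (¬(((E ∧ (¬A ∧ C)) ∧ A) ↔ C) → ¬((A → C) ↔ B)).
  branch 1 (add ¬A):
    ○ open, literals {A=F}.
  branch 2 (add (¬(((E ∧ (¬A ∧ C)) ∧ A) ↔ C) → ¬((A → C) ↔ B))):
    (¬(((E ∧ (¬A ∧ C)) ∧ A) ↔ C) → ¬((A → C) ↔ B)): β-rule — branch into ¬¬(((E ∧ (¬A ∧ C)) ∧ A) ↔ C)  //  ¬((A → C) ↔ B).
      branch 2.1 (add ¬¬(((E ∧ (¬A ∧ C)) ∧ A) ↔ C)):
        ¬¬(((E ∧ (¬A ∧ C)) ∧ A) ↔ C): β-rule — branch into ((E ∧ (¬A ∧ C)) ∧ A), C  //  ¬((E ∧ (¬A ∧ C)) ∧ A), ¬C.
          branch 2.1.1 (add ((E ∧ (¬A ∧ C)) ∧ A), C):
            ((E ∧ (¬A ∧ C)) ∧ A): α-rule — add (E ∧ (¬A ∧ C)), A.
            (E ∧ (¬A ∧ C)): α-rule — add E, (¬A ∧ C).
            (¬A ∧ C): α-rule — add ¬A, C.
            × closes — contains both A and ¬A.
          branch 2.1.2 (add ¬((E ∧ (¬A ∧ C)) ∧ A), ¬C):
            ¬((E ∧ (¬A ∧ C)) ∧ A): β-rule — branch into ¬(E ∧ (¬A ∧ C))  //  ¬A.
              branch 2.1.2.1 (add ¬(E ∧ (¬A ∧ C))):
                ¬(E ∧ (¬A ∧ C)): β-rule — branch into ¬E  //  ¬(¬A ∧ C).
                  branch 2.1.2.1.1 (add ¬E):
                    ○ open, literals {C=F, E=F}.
                  branch 2.1.2.1.2 (add ¬(¬A ∧ C)):
                    ¬(¬A ∧ C): β-rule — branch into ¬¬A  //  ¬C.
                      branch 2.1.2.1.2.1 (add ¬¬A):
                        ○ open, literals {A=T, C=F}.
                      branch 2.1.2.1.2.2 (add ¬C):
                        ○ open, literals {C=F}.
              branch 2.1.2.2 (add ¬A):
                ○ open, literals {A=F, C=F}.
      branch 2.2 (add ¬((A → C) ↔ B)):
        ¬((A → C) ↔ B): β-rule — branch into (A → C), ¬B  //  ¬(A → C), B.
          branch 2.2.1 (add (A → C), ¬B):
            (A → C): β-rule — branch into ¬A  //  C.
              branch 2.2.1.1 (add ¬A):
                ○ open, literals {A=F, B=F}.
              branch 2.2.1.2 (add C):
                ○ open, literals {B=F, C=T}.
          branch 2.2.2 (add ¬(A → C), B):
            ¬(A → C): α-rule — add A, ¬C.
            ○ open, literals {A=T, B=T, C=F}.
1 branch closed, 8 open.
Each open branch fixes some atoms; the unmentioned ones are free. Counting distinct full assignments: branch {A=F} (B, C, D, E) contributes 16 new; branch {C=F, E=F} (A, B, D) contributes 4 new; branch {A=T, C=F} (B, D, E) contributes 4 new; branch {C=F} (A, B, D, E) contributes 0 new; branch {A=F, C=F} (B, D, E) contributes 0 new; branch {A=F, B=F} (C, D, E) contributes 0 new; branch {B=F, C=T} (A, D, E) contributes 4 new; branch {A=T, B=T, C=F} (D, E) contributes 0 new. Total: 28.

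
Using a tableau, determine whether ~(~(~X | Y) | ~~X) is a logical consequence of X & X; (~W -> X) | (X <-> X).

No

Initial set: {(X & X); ((~W -> X) | (X <-> X)); ~~(~(~X | Y) | ~~X)}.
(X & X): α-rule — add X, X.
((~W -> X) | (X <-> X)): β-rule — branch into (~W -> X)  //  (X <-> X).
  branch 1 (add (~W -> X)):
    ~~(~(~X | Y) | ~~X): β-rule — branch into ~(~X | Y)  //  ~~X.
      branch 1.1 (add ~(~X | Y)):
        ~(~X | Y): α-rule — add ~~X, ~Y.
        (~W -> X): β-rule — branch into ~~W  //  X.
          branch 1.1.1 (add ~~W):
            ○ open, literals {W=T, X=T, Y=F}.
          branch 1.1.2 (add X):
            ○ open, literals {X=T, Y=F}.
      branch 1.2 (add ~~X):
        ~~X: drop double negation, giving X.
        (~W -> X): β-rule — branch into ~~W  //  X.
          branch 1.2.1 (add ~~W):
            ○ open, literals {W=T, X=T}.
          branch 1.2.2 (add X):
            ○ open, literals {X=T}.
  branch 2 (add (X <-> X)):
    ~~(~(~X | Y) | ~~X): β-rule — branch into ~(~X | Y)  //  ~~X.
      branch 2.1 (add ~(~X | Y)):
        ~(~X | Y): α-rule — add ~~X, ~Y.
        (X <-> X): β-rule — branch into X, X  //  ~X, ~X.
          branch 2.1.1 (add X, X):
            ○ open, literals {X=T, Y=F}.
          branch 2.1.2 (add ~X, ~X):
            × closes — contains both X and ~X.
      branch 2.2 (add ~~X):
        ~~X: drop double negation, giving X.
        (X <-> X): β-rule — branch into X, X  //  ~X, ~X.
          branch 2.2.1 (add X, X):
            ○ open, literals {X=T}.
          branch 2.2.2 (add ~X, ~X):
            × closes — contains both X and ~X.
2 branches closed, 6 open.
An open branch gives a countermodel: W=T, X=T, Y=F (unmentioned atoms arbitrary); the premises hold there but the conclusion fails.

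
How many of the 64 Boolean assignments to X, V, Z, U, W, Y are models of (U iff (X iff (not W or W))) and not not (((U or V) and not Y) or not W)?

Initial set: {((U iff (X iff (not W or W))) and not not (((U or V) and not Y) or not W))}.
((U iff (X iff (not W or W))) and not not (((U or V) and not Y) or not W)): α-rule — add (U iff (X iff (not W or W))), not not (((U or V) and not Y) or not W).
not not (((U or V) and not Y) or not W): drop double negation, giving (((U or V) and not Y) or not W).
(U iff (X iff (not W or W))): β-rule — branch into U, (X iff (not W or W))  //  not U, not (X iff (not W or W)).
  branch 1 (add U, (X iff (not W or W))):
    (((U or V) and not Y) or not W): β-rule — branch into ((U or V) and not Y)  //  not W.
      branch 1.1 (add ((U or V) and not Y)):
        ((U or V) and not Y): α-rule — add (U or V), not Y.
        (X iff (not W or W)): β-rule — branch into X, (not W or W)  //  not X, not (not W or W).
          branch 1.1.1 (add X, (not W or W)):
            (U or V): β-rule — branch into U  //  V.
              branch 1.1.1.1 (add U):
                (not W or W): β-rule — branch into not W  //  W.
                  branch 1.1.1.1.1 (add not W):
                    ○ open, literals {U=true, W=false, X=true, Y=false}.
                  branch 1.1.1.1.2 (add W):
                    ○ open, literals {U=true, W=true, X=true, Y=false}.
              branch 1.1.1.2 (add V):
                (not W or W): β-rule — branch into not W  //  W.
                  branch 1.1.1.2.1 (add not W):
                    ○ open, literals {U=true, V=true, W=false, X=true, Y=false}.
                  branch 1.1.1.2.2 (add W):
                    ○ open, literals {U=true, V=true, W=true, X=true, Y=false}.
          branch 1.1.2 (add not X, not (not W or W)):
            not (not W or W): α-rule — add not not W, not W.
            × closes — contains both W and not W.
      branch 1.2 (add not W):
        (X iff (not W or W)): β-rule — branch into X, (not W or W)  //  not X, not (not W or W).
          branch 1.2.1 (add X, (not W or W)):
            (not W or W): β-rule — branch into not W  //  W.
              branch 1.2.1.1 (add not W):
                ○ open, literals {U=true, W=false, X=true}.
              branch 1.2.1.2 (add W):
                × closes — contains both W and not W.
          branch 1.2.2 (add not X, not (not W or W)):
            not (not W or W): α-rule — add not not W, not W.
            × closes — contains both W and not W.
  branch 2 (add not U, not (X iff (not W or W))):
    (((U or V) and not Y) or not W): β-rule — branch into ((U or V) and not Y)  //  not W.
      branch 2.1 (add ((U or V) and not Y)):
        ((U or V) and not Y): α-rule — add (U or V), not Y.
        not (X iff (not W or W)): β-rule — branch into X, not (not W or W)  //  not X, (not W or W).
          branch 2.1.1 (add X, not (not W or W)):
            not (not W or W): α-rule — add not not W, not W.
            × closes — contains both W and not W.
          branch 2.1.2 (add not X, (not W or W)):
            (U or V): β-rule — branch into U  //  V.
              branch 2.1.2.1 (add U):
                × closes — contains both U and not U.
              branch 2.1.2.2 (add V):
                (not W or W): β-rule — branch into not W  //  W.
                  branch 2.1.2.2.1 (add not W):
                    ○ open, literals {U=false, V=true, W=false, X=false, Y=false}.
                  branch 2.1.2.2.2 (add W):
                    ○ open, literals {U=false, V=true, W=true, X=false, Y=false}.
      branch 2.2 (add not W):
        not (X iff (not W or W)): β-rule — branch into X, not (not W or W)  //  not X, (not W or W).
          branch 2.2.1 (add X, not (not W or W)):
            not (not W or W): α-rule — add not not W, not W.
            × closes — contains both W and not W.
          branch 2.2.2 (add not X, (not W or W)):
            (not W or W): β-rule — branch into not W  //  W.
              branch 2.2.2.1 (add not W):
                ○ open, literals {U=false, W=false, X=false}.
              branch 2.2.2.2 (add W):
                × closes — contains both W and not W.
7 branches closed, 8 open.
Each open branch fixes some atoms; the unmentioned ones are free. Counting distinct full assignments: branch {U=true, W=false, X=true, Y=false} (V, Z) contributes 4 new; branch {U=true, W=true, X=true, Y=false} (V, Z) contributes 4 new; branch {U=true, V=true, W=false, X=true, Y=false} (Z) contributes 0 new; branch {U=true, V=true, W=true, X=true, Y=false} (Z) contributes 0 new; branch {U=true, W=false, X=true} (V, Z, Y) contributes 4 new; branch {U=false, V=true, W=false, X=false, Y=false} (Z) contributes 2 new; branch {U=false, V=true, W=true, X=false, Y=false} (Z) contributes 2 new; branch {U=false, W=false, X=false} (V, Z, Y) contributes 6 new. Total: 22.

22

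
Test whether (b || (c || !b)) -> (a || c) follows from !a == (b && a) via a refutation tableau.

Initial set: {T (!a == (b && a)); F ((b || (c || !b)) -> (a || c))}.
F ((b || (c || !b)) -> (a || c)): α-rule — add T (b || (c || !b)), F (a || c).
F (a || c): α-rule — add F a, F c.
T (!a == (b && a)): β-rule — branch into T !a, T (b && a)  //  F !a, F (b && a).
  branch 1 (add T !a, T (b && a)):
    T (b && a): α-rule — add T b, T a.
    × closes — contains both a and !a.
  branch 2 (add F !a, F (b && a)):
    × closes — contains both a and !a.
All 2 branches close.
Every branch closed, so the premises entail the conclusion.

Yes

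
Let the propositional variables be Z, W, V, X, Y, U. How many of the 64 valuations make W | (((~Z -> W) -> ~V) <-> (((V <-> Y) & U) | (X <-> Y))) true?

50

Initial set: {T (W | (((~Z -> W) -> ~V) <-> (((V <-> Y) & U) | (X <-> Y))))}.
T (W | (((~Z -> W) -> ~V) <-> (((V <-> Y) & U) | (X <-> Y)))): β-rule — branch into T W  //  T (((~Z -> W) -> ~V) <-> (((V <-> Y) & U) | (X <-> Y))).
  branch 1 (add T W):
    ○ open, literals {W=1}.
  branch 2 (add T (((~Z -> W) -> ~V) <-> (((V <-> Y) & U) | (X <-> Y)))):
    T (((~Z -> W) -> ~V) <-> (((V <-> Y) & U) | (X <-> Y))): β-rule — branch into T ((~Z -> W) -> ~V), T (((V <-> Y) & U) | (X <-> Y))  //  F ((~Z -> W) -> ~V), F (((V <-> Y) & U) | (X <-> Y)).
      branch 2.1 (add T ((~Z -> W) -> ~V), T (((V <-> Y) & U) | (X <-> Y))):
        T ((~Z -> W) -> ~V): β-rule — branch into F (~Z -> W)  //  T ~V.
          branch 2.1.1 (add F (~Z -> W)):
            F (~Z -> W): α-rule — add T ~Z, F W.
            T (((V <-> Y) & U) | (X <-> Y)): β-rule — branch into T ((V <-> Y) & U)  //  T (X <-> Y).
              branch 2.1.1.1 (add T ((V <-> Y) & U)):
                T ((V <-> Y) & U): α-rule — add T (V <-> Y), T U.
                T (V <-> Y): β-rule — branch into T V, T Y  //  F V, F Y.
                  branch 2.1.1.1.1 (add T V, T Y):
                    ○ open, literals {U=1, V=1, W=0, Y=1, Z=0}.
                  branch 2.1.1.1.2 (add F V, F Y):
                    ○ open, literals {U=1, V=0, W=0, Y=0, Z=0}.
              branch 2.1.1.2 (add T (X <-> Y)):
                T (X <-> Y): β-rule — branch into T X, T Y  //  F X, F Y.
                  branch 2.1.1.2.1 (add T X, T Y):
                    ○ open, literals {W=0, X=1, Y=1, Z=0}.
                  branch 2.1.1.2.2 (add F X, F Y):
                    ○ open, literals {W=0, X=0, Y=0, Z=0}.
          branch 2.1.2 (add T ~V):
            T (((V <-> Y) & U) | (X <-> Y)): β-rule — branch into T ((V <-> Y) & U)  //  T (X <-> Y).
              branch 2.1.2.1 (add T ((V <-> Y) & U)):
                T ((V <-> Y) & U): α-rule — add T (V <-> Y), T U.
                T (V <-> Y): β-rule — branch into T V, T Y  //  F V, F Y.
                  branch 2.1.2.1.1 (add T V, T Y):
                    × closes — contains both V and ~V.
                  branch 2.1.2.1.2 (add F V, F Y):
                    ○ open, literals {U=1, V=0, Y=0}.
              branch 2.1.2.2 (add T (X <-> Y)):
                T (X <-> Y): β-rule — branch into T X, T Y  //  F X, F Y.
                  branch 2.1.2.2.1 (add T X, T Y):
                    ○ open, literals {V=0, X=1, Y=1}.
                  branch 2.1.2.2.2 (add F X, F Y):
                    ○ open, literals {V=0, X=0, Y=0}.
      branch 2.2 (add F ((~Z -> W) -> ~V), F (((V <-> Y) & U) | (X <-> Y))):
        F ((~Z -> W) -> ~V): α-rule — add T (~Z -> W), F ~V.
        F (((V <-> Y) & U) | (X <-> Y)): α-rule — add F ((V <-> Y) & U), F (X <-> Y).
        T (~Z -> W): β-rule — branch into F ~Z  //  T W.
          branch 2.2.1 (add F ~Z):
            F ((V <-> Y) & U): β-rule — branch into F (V <-> Y)  //  F U.
              branch 2.2.1.1 (add F (V <-> Y)):
                F (X <-> Y): β-rule — branch into T X, F Y  //  F X, T Y.
                  branch 2.2.1.1.1 (add T X, F Y):
                    F (V <-> Y): β-rule — branch into T V, F Y  //  F V, T Y.
                      branch 2.2.1.1.1.1 (add T V, F Y):
                        ○ open, literals {V=1, X=1, Y=0, Z=1}.
                      branch 2.2.1.1.1.2 (add F V, T Y):
                        × closes — contains both V and ~V.
                  branch 2.2.1.1.2 (add F X, T Y):
                    F (V <-> Y): β-rule — branch into T V, F Y  //  F V, T Y.
                      branch 2.2.1.1.2.1 (add T V, F Y):
                        × closes — contains both Y and ~Y.
                      branch 2.2.1.1.2.2 (add F V, T Y):
                        × closes — contains both V and ~V.
              branch 2.2.1.2 (add F U):
                F (X <-> Y): β-rule — branch into T X, F Y  //  F X, T Y.
                  branch 2.2.1.2.1 (add T X, F Y):
                    ○ open, literals {U=0, V=1, X=1, Y=0, Z=1}.
                  branch 2.2.1.2.2 (add F X, T Y):
                    ○ open, literals {U=0, V=1, X=0, Y=1, Z=1}.
          branch 2.2.2 (add T W):
            F ((V <-> Y) & U): β-rule — branch into F (V <-> Y)  //  F U.
              branch 2.2.2.1 (add F (V <-> Y)):
                F (X <-> Y): β-rule — branch into T X, F Y  //  F X, T Y.
                  branch 2.2.2.1.1 (add T X, F Y):
                    F (V <-> Y): β-rule — branch into T V, F Y  //  F V, T Y.
                      branch 2.2.2.1.1.1 (add T V, F Y):
                        ○ open, literals {V=1, W=1, X=1, Y=0}.
                      branch 2.2.2.1.1.2 (add F V, T Y):
                        × closes — contains both V and ~V.
                  branch 2.2.2.1.2 (add F X, T Y):
                    F (V <-> Y): β-rule — branch into T V, F Y  //  F V, T Y.
                      branch 2.2.2.1.2.1 (add T V, F Y):
                        × closes — contains both Y and ~Y.
                      branch 2.2.2.1.2.2 (add F V, T Y):
                        × closes — contains both V and ~V.
              branch 2.2.2.2 (add F U):
                F (X <-> Y): β-rule — branch into T X, F Y  //  F X, T Y.
                  branch 2.2.2.2.1 (add T X, F Y):
                    ○ open, literals {U=0, V=1, W=1, X=1, Y=0}.
                  branch 2.2.2.2.2 (add F X, T Y):
                    ○ open, literals {U=0, V=1, W=1, X=0, Y=1}.
7 branches closed, 14 open.
Each open branch fixes some atoms; the unmentioned ones are free. Counting distinct full assignments: branch {W=1} (Z, V, X, Y, U) contributes 32 new; branch {U=1, V=1, W=0, Y=1, Z=0} (X) contributes 2 new; branch {U=1, V=0, W=0, Y=0, Z=0} (X) contributes 2 new; branch {W=0, X=1, Y=1, Z=0} (V, U) contributes 3 new; branch {W=0, X=0, Y=0, Z=0} (V, U) contributes 3 new; branch {U=1, V=0, Y=0} (Z, W, X) contributes 2 new; branch {V=0, X=1, Y=1} (Z, W, U) contributes 2 new; branch {V=0, X=0, Y=0} (Z, W, U) contributes 1 new; branch {V=1, X=1, Y=0, Z=1} (W, U) contributes 2 new; branch {U=0, V=1, X=1, Y=0, Z=1} (W) contributes 0 new; branch {U=0, V=1, X=0, Y=1, Z=1} (W) contributes 1 new; branch {V=1, W=1, X=1, Y=0} (Z, U) contributes 0 new; branch {U=0, V=1, W=1, X=1, Y=0} (Z) contributes 0 new; branch {U=0, V=1, W=1, X=0, Y=1} (Z) contributes 0 new. Total: 50.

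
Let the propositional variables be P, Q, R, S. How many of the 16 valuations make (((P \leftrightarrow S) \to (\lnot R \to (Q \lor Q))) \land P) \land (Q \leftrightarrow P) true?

Initial set: {((((P \leftrightarrow S) \to (\lnot R \to (Q \lor Q))) \land P) \land (Q \leftrightarrow P))}.
((((P \leftrightarrow S) \to (\lnot R \to (Q \lor Q))) \land P) \land (Q \leftrightarrow P)): α-rule — add (((P \leftrightarrow S) \to (\lnot R \to (Q \lor Q))) \land P), (Q \leftrightarrow P).
(((P \leftrightarrow S) \to (\lnot R \to (Q \lor Q))) \land P): α-rule — add ((P \leftrightarrow S) \to (\lnot R \to (Q \lor Q))), P.
(Q \leftrightarrow P): β-rule — branch into Q, P  //  \lnot Q, \lnot P.
  branch 1 (add Q, P):
    ((P \leftrightarrow S) \to (\lnot R \to (Q \lor Q))): β-rule — branch into \lnot (P \leftrightarrow S)  //  (\lnot R \to (Q \lor Q)).
      branch 1.1 (add \lnot (P \leftrightarrow S)):
        \lnot (P \leftrightarrow S): β-rule — branch into P, \lnot S  //  \lnot P, S.
          branch 1.1.1 (add P, \lnot S):
            ○ open, literals {P=1, Q=1, S=0}.
          branch 1.1.2 (add \lnot P, S):
            × closes — contains both P and \lnot P.
      branch 1.2 (add (\lnot R \to (Q \lor Q))):
        (\lnot R \to (Q \lor Q)): β-rule — branch into \lnot \lnot R  //  (Q \lor Q).
          branch 1.2.1 (add \lnot \lnot R):
            ○ open, literals {P=1, Q=1, R=1}.
          branch 1.2.2 (add (Q \lor Q)):
            (Q \lor Q): β-rule — branch into Q  //  Q.
              branch 1.2.2.1 (add Q):
                ○ open, literals {P=1, Q=1}.
              branch 1.2.2.2 (add Q):
                ○ open, literals {P=1, Q=1}.
  branch 2 (add \lnot Q, \lnot P):
    × closes — contains both P and \lnot P.
2 branches closed, 4 open.
Each open branch fixes some atoms; the unmentioned ones are free. Counting distinct full assignments: branch {P=1, Q=1, S=0} (R) contributes 2 new; branch {P=1, Q=1, R=1} (S) contributes 1 new; branch {P=1, Q=1} (R, S) contributes 1 new; branch {P=1, Q=1} (R, S) contributes 0 new. Total: 4.

4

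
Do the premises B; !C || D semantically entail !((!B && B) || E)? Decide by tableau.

Initial set: {B; (!C || D); !!((!B && B) || E)}.
(!C || D): β-rule — branch into !C  //  D.
  branch 1 (add !C):
    !!((!B && B) || E): β-rule — branch into (!B && B)  //  E.
      branch 1.1 (add (!B && B)):
        (!B && B): α-rule — add !B, B.
        × closes — contains both B and !B.
      branch 1.2 (add E):
        ○ open, literals {B=1, C=0, E=1}.
  branch 2 (add D):
    !!((!B && B) || E): β-rule — branch into (!B && B)  //  E.
      branch 2.1 (add (!B && B)):
        (!B && B): α-rule — add !B, B.
        × closes — contains both B and !B.
      branch 2.2 (add E):
        ○ open, literals {B=1, D=1, E=1}.
2 branches closed, 2 open.
An open branch gives a countermodel: B=1, C=0, E=1 (unmentioned atoms arbitrary); the premises hold there but the conclusion fails.

No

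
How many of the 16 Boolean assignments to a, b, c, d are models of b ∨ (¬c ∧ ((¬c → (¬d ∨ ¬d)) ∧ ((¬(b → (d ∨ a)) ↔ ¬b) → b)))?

10

Initial set: {(b ∨ (¬c ∧ ((¬c → (¬d ∨ ¬d)) ∧ ((¬(b → (d ∨ a)) ↔ ¬b) → b))))}.
(b ∨ (¬c ∧ ((¬c → (¬d ∨ ¬d)) ∧ ((¬(b → (d ∨ a)) ↔ ¬b) → b)))): β-rule — branch into b  //  (¬c ∧ ((¬c → (¬d ∨ ¬d)) ∧ ((¬(b → (d ∨ a)) ↔ ¬b) → b))).
  branch 1 (add b):
    ○ open, literals {b=T}.
  branch 2 (add (¬c ∧ ((¬c → (¬d ∨ ¬d)) ∧ ((¬(b → (d ∨ a)) ↔ ¬b) → b)))):
    (¬c ∧ ((¬c → (¬d ∨ ¬d)) ∧ ((¬(b → (d ∨ a)) ↔ ¬b) → b))): α-rule — add ¬c, ((¬c → (¬d ∨ ¬d)) ∧ ((¬(b → (d ∨ a)) ↔ ¬b) → b)).
    ((¬c → (¬d ∨ ¬d)) ∧ ((¬(b → (d ∨ a)) ↔ ¬b) → b)): α-rule — add (¬c → (¬d ∨ ¬d)), ((¬(b → (d ∨ a)) ↔ ¬b) → b).
    (¬c → (¬d ∨ ¬d)): β-rule — branch into ¬¬c  //  (¬d ∨ ¬d).
      branch 2.1 (add ¬¬c):
        × closes — contains both c and ¬c.
      branch 2.2 (add (¬d ∨ ¬d)):
        ((¬(b → (d ∨ a)) ↔ ¬b) → b): β-rule — branch into ¬(¬(b → (d ∨ a)) ↔ ¬b)  //  b.
          branch 2.2.1 (add ¬(¬(b → (d ∨ a)) ↔ ¬b)):
            (¬d ∨ ¬d): β-rule — branch into ¬d  //  ¬d.
              branch 2.2.1.1 (add ¬d):
                ¬(¬(b → (d ∨ a)) ↔ ¬b): β-rule — branch into ¬(b → (d ∨ a)), ¬¬b  //  ¬¬(b → (d ∨ a)), ¬b.
                  branch 2.2.1.1.1 (add ¬(b → (d ∨ a)), ¬¬b):
                    ¬(b → (d ∨ a)): α-rule — add b, ¬(d ∨ a).
                    ¬(d ∨ a): α-rule — add ¬d, ¬a.
                    ○ open, literals {a=F, b=T, c=F, d=F}.
                  branch 2.2.1.1.2 (add ¬¬(b → (d ∨ a)), ¬b):
                    ¬¬(b → (d ∨ a)): β-rule — branch into ¬b  //  (d ∨ a).
                      branch 2.2.1.1.2.1 (add ¬b):
                        ○ open, literals {b=F, c=F, d=F}.
                      branch 2.2.1.1.2.2 (add (d ∨ a)):
                        (d ∨ a): β-rule — branch into d  //  a.
                          branch 2.2.1.1.2.2.1 (add d):
                            × closes — contains both d and ¬d.
                          branch 2.2.1.1.2.2.2 (add a):
                            ○ open, literals {a=T, b=F, c=F, d=F}.
              branch 2.2.1.2 (add ¬d):
                ¬(¬(b → (d ∨ a)) ↔ ¬b): β-rule — branch into ¬(b → (d ∨ a)), ¬¬b  //  ¬¬(b → (d ∨ a)), ¬b.
                  branch 2.2.1.2.1 (add ¬(b → (d ∨ a)), ¬¬b):
                    ¬(b → (d ∨ a)): α-rule — add b, ¬(d ∨ a).
                    ¬(d ∨ a): α-rule — add ¬d, ¬a.
                    ○ open, literals {a=F, b=T, c=F, d=F}.
                  branch 2.2.1.2.2 (add ¬¬(b → (d ∨ a)), ¬b):
                    ¬¬(b → (d ∨ a)): β-rule — branch into ¬b  //  (d ∨ a).
                      branch 2.2.1.2.2.1 (add ¬b):
                        ○ open, literals {b=F, c=F, d=F}.
                      branch 2.2.1.2.2.2 (add (d ∨ a)):
                        (d ∨ a): β-rule — branch into d  //  a.
                          branch 2.2.1.2.2.2.1 (add d):
                            × closes — contains both d and ¬d.
                          branch 2.2.1.2.2.2.2 (add a):
                            ○ open, literals {a=T, b=F, c=F, d=F}.
          branch 2.2.2 (add b):
            (¬d ∨ ¬d): β-rule — branch into ¬d  //  ¬d.
              branch 2.2.2.1 (add ¬d):
                ○ open, literals {b=T, c=F, d=F}.
              branch 2.2.2.2 (add ¬d):
                ○ open, literals {b=T, c=F, d=F}.
3 branches closed, 9 open.
Each open branch fixes some atoms; the unmentioned ones are free. Counting distinct full assignments: branch {b=T} (a, c, d) contributes 8 new; branch {a=F, b=T, c=F, d=F} (none free) contributes 0 new; branch {b=F, c=F, d=F} (a) contributes 2 new; branch {a=T, b=F, c=F, d=F} (none free) contributes 0 new; branch {a=F, b=T, c=F, d=F} (none free) contributes 0 new; branch {b=F, c=F, d=F} (a) contributes 0 new; branch {a=T, b=F, c=F, d=F} (none free) contributes 0 new; branch {b=T, c=F, d=F} (a) contributes 0 new; branch {b=T, c=F, d=F} (a) contributes 0 new. Total: 10.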